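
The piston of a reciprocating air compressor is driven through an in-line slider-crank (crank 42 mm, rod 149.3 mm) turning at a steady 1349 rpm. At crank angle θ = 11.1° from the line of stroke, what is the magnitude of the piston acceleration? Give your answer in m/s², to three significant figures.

1040

ω = 2π·1349/60 = 141.3 rad/s
x(θ) = r cosθ + √(L² − r² sin²θ); with ω constant, a = ω²·d²x/dθ².
d²x/dθ² = −r cosθ − r²(cos2θ)/√u − r⁴ sin²2θ/(4u^{3/2}),  u = L² − r² sin²θ = 0.0222251 m².
Substituting r = 0.042 m, L = 0.1493 m, θ = 11.1°: d²x/dθ² = -0.052203 m.
a = ω²·d²x/dθ² = (141.3)²·(-0.052203) = -1041.8 m/s²;  |a| = 1041.8 m/s².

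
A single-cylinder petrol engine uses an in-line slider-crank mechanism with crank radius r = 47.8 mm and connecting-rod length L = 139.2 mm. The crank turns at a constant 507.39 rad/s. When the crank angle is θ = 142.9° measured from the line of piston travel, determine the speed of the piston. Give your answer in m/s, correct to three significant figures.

10.5

ω = 507.4 rad/s
For an in-line slider-crank, x = r cosθ + √(L² − r² sin²θ), so v = −rω sinθ·[1 + r cosθ/√(L² − r² sin²θ)].
With r = 0.0478 m, L = 0.1392 m, θ = 142.9°: √(L² − r² sin²θ) = 0.13618 m.
v = −0.0478·507.4·0.60321·[1 + 0.0478·-0.79758/0.13618] = -10.534 m/s.
|v| = 10.534 m/s.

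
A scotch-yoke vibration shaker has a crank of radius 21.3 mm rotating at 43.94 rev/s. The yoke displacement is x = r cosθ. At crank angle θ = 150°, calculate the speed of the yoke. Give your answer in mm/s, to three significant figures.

ω = 276.1 rad/s (from 43.94 rev/s).
x = r cosθ ⇒ ẋ = −rω sinθ.
|v| = rω|sinθ| = 0.0213·276.1·|sin 150°| = 2.9403 m/s = 2940.3 mm/s.

2940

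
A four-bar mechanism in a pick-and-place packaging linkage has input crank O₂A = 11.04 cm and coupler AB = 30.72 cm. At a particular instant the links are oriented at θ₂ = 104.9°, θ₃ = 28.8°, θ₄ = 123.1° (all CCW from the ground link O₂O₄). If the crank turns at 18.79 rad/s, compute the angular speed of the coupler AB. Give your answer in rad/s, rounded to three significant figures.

2.12

ω₂ = 18.79 rad/s
Differentiating the loop-closure r₂e^{iθ₂}+r₃e^{iθ₃}=r₁+r₄e^{iθ₄} gives r₂ω₂e^{iθ₂}+r₃ω₃e^{iθ₃}=r₄ω₄e^{iθ₄}.
Eliminating the other unknown: ω₃ = r₂ω₂ sin(θ₄−θ₂) / [r₃ sin(θ₃−θ₄)].
Numerator sine = +0.31233; denominator sine = -0.99719.
Result = 0.1104·18.79·(+0.31233) / (0.3072·(-0.99719)) = -2.115 rad/s; magnitude 2.115 rad/s.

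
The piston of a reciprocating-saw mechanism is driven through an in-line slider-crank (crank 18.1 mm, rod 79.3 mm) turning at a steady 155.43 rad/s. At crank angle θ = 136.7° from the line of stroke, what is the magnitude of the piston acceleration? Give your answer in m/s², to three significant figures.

ω = 155.4 rad/s
x(θ) = r cosθ + √(L² − r² sin²θ); with ω constant, a = ω²·d²x/dθ².
d²x/dθ² = −r cosθ − r²(cos2θ)/√u − r⁴ sin²2θ/(4u^{3/2}),  u = L² − r² sin²θ = 0.0061344 m².
Substituting r = 0.0181 m, L = 0.0793 m, θ = 136.7°: d²x/dθ² = +0.012869 m.
a = ω²·d²x/dθ² = (155.4)²·(+0.012869) = +310.89 m/s²;  |a| = 310.89 m/s².

311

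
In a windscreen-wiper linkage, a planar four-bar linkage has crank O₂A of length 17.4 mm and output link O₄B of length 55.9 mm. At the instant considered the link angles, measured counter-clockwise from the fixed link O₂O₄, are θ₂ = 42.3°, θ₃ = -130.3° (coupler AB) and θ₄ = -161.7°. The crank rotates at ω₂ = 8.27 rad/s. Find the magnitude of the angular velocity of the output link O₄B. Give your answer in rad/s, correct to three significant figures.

0.636

ω₂ = 8.27 rad/s
Differentiating the loop-closure r₂e^{iθ₂}+r₃e^{iθ₃}=r₁+r₄e^{iθ₄} gives r₂ω₂e^{iθ₂}+r₃ω₃e^{iθ₃}=r₄ω₄e^{iθ₄}.
Eliminating the other unknown: ω₄ = r₂ω₂ sin(θ₂−θ₃) / [r₄ sin(θ₄−θ₃)].
Numerator sine = +0.12880; denominator sine = -0.52101.
Result = 0.0174·8.27·(+0.12880) / (0.0559·(-0.52101)) = -0.63635 rad/s; magnitude 0.63635 rad/s.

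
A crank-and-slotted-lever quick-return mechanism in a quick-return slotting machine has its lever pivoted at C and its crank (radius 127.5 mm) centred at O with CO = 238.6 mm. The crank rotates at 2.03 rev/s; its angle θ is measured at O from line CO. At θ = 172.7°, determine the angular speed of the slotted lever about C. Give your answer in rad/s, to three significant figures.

13.8

ω = 12.75 rad/s (from 2.03 rev/s).
Crank pin A relative to C: A = (d + r cosθ, r sinθ); lever angle φ = atan2(r sinθ, d + r cosθ).
Differentiating tanφ: φ̇ = rω(d cosθ + r)/(d² + r² + 2dr cosθ).
d² + r² + 2dr cosθ = |CA|² = 0.0128364 m²;  d cosθ + r = -0.10917 m.
|ω_lever| = |0.1275·12.75·-0.10917| / 0.0128364 = 13.83 rad/s.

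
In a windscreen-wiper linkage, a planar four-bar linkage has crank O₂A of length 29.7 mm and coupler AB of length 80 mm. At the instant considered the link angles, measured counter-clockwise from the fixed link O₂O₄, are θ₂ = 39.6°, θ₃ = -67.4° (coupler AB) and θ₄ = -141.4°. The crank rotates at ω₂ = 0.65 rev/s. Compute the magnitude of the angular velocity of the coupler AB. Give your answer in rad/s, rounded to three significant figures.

0.0275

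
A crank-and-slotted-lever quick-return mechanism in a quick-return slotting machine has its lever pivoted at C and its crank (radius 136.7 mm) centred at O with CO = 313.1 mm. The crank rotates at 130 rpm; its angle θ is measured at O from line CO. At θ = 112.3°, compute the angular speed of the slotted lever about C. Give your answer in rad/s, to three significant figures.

ω = 13.61 rad/s (from 130 rpm).
Crank pin A relative to C: A = (d + r cosθ, r sinθ); lever angle φ = atan2(r sinθ, d + r cosθ).
Differentiating tanφ: φ̇ = rω(d cosθ + r)/(d² + r² + 2dr cosθ).
d² + r² + 2dr cosθ = |CA|² = 0.0842365 m²;  d cosθ + r = +0.017892 m.
|ω_lever| = |0.1367·13.61·+0.017892| / 0.0842365 = 0.39528 rad/s.

0.395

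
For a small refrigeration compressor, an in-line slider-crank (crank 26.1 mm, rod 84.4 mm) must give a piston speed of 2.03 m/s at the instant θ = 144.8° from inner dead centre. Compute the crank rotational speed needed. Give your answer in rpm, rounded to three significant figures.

1730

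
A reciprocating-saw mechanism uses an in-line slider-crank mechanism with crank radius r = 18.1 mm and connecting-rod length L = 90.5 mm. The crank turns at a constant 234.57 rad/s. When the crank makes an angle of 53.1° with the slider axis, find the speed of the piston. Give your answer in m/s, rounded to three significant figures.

ω = 234.6 rad/s
For an in-line slider-crank, x = r cosθ + √(L² − r² sin²θ), so v = −rω sinθ·[1 + r cosθ/√(L² − r² sin²θ)].
With r = 0.0181 m, L = 0.0905 m, θ = 53.1°: √(L² − r² sin²θ) = 0.089335 m.
v = −0.0181·234.6·0.79968·[1 + 0.0181·0.60042/0.089335] = -3.8083 m/s.
|v| = 3.8083 m/s.

3.81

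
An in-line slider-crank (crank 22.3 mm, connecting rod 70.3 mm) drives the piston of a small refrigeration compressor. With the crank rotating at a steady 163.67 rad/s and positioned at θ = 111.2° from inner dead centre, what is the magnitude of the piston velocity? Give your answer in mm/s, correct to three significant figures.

ω = 163.7 rad/s
For an in-line slider-crank, x = r cosθ + √(L² − r² sin²θ), so v = −rω sinθ·[1 + r cosθ/√(L² − r² sin²θ)].
With r = 0.0223 m, L = 0.0703 m, θ = 111.2°: √(L² − r² sin²θ) = 0.067155 m.
v = −0.0223·163.7·0.93232·[1 + 0.0223·-0.36162/0.067155] = -2.9942 m/s.
|v| = 2.9942 m/s = 2994.2 mm/s.

2990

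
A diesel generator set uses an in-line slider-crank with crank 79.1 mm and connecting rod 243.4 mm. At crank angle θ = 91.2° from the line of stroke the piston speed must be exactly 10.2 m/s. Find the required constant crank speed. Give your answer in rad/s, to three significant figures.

For an in-line slider-crank, |v_piston| = rω|sinθ|·[1 + r cosθ/√(L² − r² sin²θ)].
With r = 0.0791 m, L = 0.2434 m, θ = 91.2°: the bracketed kinematic factor |dx/dθ| = 0.078514 m.
ω = v/|dx/dθ| = 10.2/0.078514 = 129.91 rad/s.

130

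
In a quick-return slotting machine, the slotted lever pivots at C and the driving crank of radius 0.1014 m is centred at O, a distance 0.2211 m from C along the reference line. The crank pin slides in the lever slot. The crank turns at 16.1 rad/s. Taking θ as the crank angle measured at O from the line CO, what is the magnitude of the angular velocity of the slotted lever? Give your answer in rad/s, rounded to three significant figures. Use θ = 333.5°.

ω = 16.1 rad/s
Crank pin A relative to C: A = (d + r cosθ, r sinθ); lever angle φ = atan2(r sinθ, d + r cosθ).
Differentiating tanφ: φ̇ = rω(d cosθ + r)/(d² + r² + 2dr cosθ).
d² + r² + 2dr cosθ = |CA|² = 0.0992952 m²;  d cosθ + r = +0.29927 m.
|ω_lever| = |0.1014·16.1·+0.29927| / 0.0992952 = 4.9204 rad/s.

4.92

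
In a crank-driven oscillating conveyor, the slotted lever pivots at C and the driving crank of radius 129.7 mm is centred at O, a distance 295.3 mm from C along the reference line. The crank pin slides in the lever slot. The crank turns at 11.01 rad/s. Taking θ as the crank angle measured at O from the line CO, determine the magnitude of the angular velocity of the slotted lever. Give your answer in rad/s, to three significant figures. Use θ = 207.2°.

5.29

ω = 11.01 rad/s
Crank pin A relative to C: A = (d + r cosθ, r sinθ); lever angle φ = atan2(r sinθ, d + r cosθ).
Differentiating tanφ: φ̇ = rω(d cosθ + r)/(d² + r² + 2dr cosθ).
d² + r² + 2dr cosθ = |CA|² = 0.0358942 m²;  d cosθ + r = -0.13294 m.
|ω_lever| = |0.1297·11.01·-0.13294| / 0.0358942 = 5.289 rad/s.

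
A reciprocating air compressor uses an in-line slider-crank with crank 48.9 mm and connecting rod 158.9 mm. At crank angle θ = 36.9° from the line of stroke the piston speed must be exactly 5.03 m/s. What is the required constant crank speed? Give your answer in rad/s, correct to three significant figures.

For an in-line slider-crank, |v_piston| = rω|sinθ|·[1 + r cosθ/√(L² − r² sin²θ)].
With r = 0.0489 m, L = 0.1589 m, θ = 36.9°: the bracketed kinematic factor |dx/dθ| = 0.036713 m.
ω = v/|dx/dθ| = 5.03/0.036713 = 137.01 rad/s.

137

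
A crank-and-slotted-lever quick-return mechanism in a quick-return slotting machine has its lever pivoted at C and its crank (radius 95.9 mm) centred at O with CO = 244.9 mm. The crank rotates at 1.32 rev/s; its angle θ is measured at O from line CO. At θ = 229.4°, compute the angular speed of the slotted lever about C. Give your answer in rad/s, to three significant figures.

ω = 8.294 rad/s (from 1.32 rev/s).
Crank pin A relative to C: A = (d + r cosθ, r sinθ); lever angle φ = atan2(r sinθ, d + r cosθ).
Differentiating tanφ: φ̇ = rω(d cosθ + r)/(d² + r² + 2dr cosθ).
d² + r² + 2dr cosθ = |CA|² = 0.0386048 m²;  d cosθ + r = -0.063475 m.
|ω_lever| = |0.0959·8.294·-0.063475| / 0.0386048 = 1.3078 rad/s.

1.31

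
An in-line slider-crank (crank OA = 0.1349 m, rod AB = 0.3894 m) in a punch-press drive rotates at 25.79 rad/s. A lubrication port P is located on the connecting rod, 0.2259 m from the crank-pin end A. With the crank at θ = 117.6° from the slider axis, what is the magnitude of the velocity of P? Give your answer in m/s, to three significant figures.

2.86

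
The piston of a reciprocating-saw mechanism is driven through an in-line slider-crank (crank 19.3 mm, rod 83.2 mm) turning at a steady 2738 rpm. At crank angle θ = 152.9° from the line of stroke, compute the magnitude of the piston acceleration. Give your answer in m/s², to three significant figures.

ω = 2π·2738/60 = 286.7 rad/s
x(θ) = r cosθ + √(L² − r² sin²θ); with ω constant, a = ω²·d²x/dθ².
d²x/dθ² = −r cosθ − r²(cos2θ)/√u − r⁴ sin²2θ/(4u^{3/2}),  u = L² − r² sin²θ = 0.00684494 m².
Substituting r = 0.0193 m, L = 0.0832 m, θ = 152.9°: d²x/dθ² = +0.014507 m.
a = ω²·d²x/dθ² = (286.7)²·(+0.014507) = +1192.6 m/s²;  |a| = 1192.6 m/s².

1190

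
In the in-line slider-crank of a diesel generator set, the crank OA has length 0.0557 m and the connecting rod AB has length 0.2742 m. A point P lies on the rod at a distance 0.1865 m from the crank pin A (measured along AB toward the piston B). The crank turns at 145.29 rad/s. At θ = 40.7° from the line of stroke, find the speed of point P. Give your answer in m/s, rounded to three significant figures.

ω = 145.3 rad/s.  Crank-pin speed |V_A| = rω = 8.0927 m/s, perpendicular to OA.
Rod angle: sinφ = −(r/L) sinθ ⇒ φ = -7.612°; ω_rod = −rω cosθ/√(L²−r²sin²θ) = -22.574 rad/s.
V_P = V_A + ω_rod × AP, with AP = 0.1865 m along the rod.
Components: V_Px = −rω sinθ − a·ω_rod·sinφ = -5.8349 m/s;  V_Py = rω cosθ + a·ω_rod·cosφ = +1.9623 m/s.
|V_P| = √(V_Px² + V_Py²) = 6.156 m/s.

6.16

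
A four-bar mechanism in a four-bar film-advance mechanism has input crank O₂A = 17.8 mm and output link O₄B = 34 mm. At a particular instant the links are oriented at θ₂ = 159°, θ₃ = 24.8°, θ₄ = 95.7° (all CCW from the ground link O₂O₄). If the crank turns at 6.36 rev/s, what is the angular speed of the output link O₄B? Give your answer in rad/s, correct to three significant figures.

15.9

ω₂ = 39.96 rad/s (from 6.36 rev/s).
Differentiating the loop-closure r₂e^{iθ₂}+r₃e^{iθ₃}=r₁+r₄e^{iθ₄} gives r₂ω₂e^{iθ₂}+r₃ω₃e^{iθ₃}=r₄ω₄e^{iθ₄}.
Eliminating the other unknown: ω₄ = r₂ω₂ sin(θ₂−θ₃) / [r₄ sin(θ₄−θ₃)].
Numerator sine = +0.71691; denominator sine = +0.94495.
Result = 0.0178·39.96·(+0.71691) / (0.034·(+0.94495)) = +15.872 rad/s; magnitude 15.872 rad/s.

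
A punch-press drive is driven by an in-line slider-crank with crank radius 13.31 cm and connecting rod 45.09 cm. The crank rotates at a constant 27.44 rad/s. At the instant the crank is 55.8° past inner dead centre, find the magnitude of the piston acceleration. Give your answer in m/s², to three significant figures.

ω = 27.44 rad/s
x(θ) = r cosθ + √(L² − r² sin²θ); with ω constant, a = ω²·d²x/dθ².
d²x/dθ² = −r cosθ − r²(cos2θ)/√u − r⁴ sin²2θ/(4u^{3/2}),  u = L² − r² sin²θ = 0.191192 m².
Substituting r = 0.1331 m, L = 0.4509 m, θ = 55.8°: d²x/dθ² = -0.06071 m.
a = ω²·d²x/dθ² = (27.44)²·(-0.06071) = -45.712 m/s²;  |a| = 45.712 m/s².

45.7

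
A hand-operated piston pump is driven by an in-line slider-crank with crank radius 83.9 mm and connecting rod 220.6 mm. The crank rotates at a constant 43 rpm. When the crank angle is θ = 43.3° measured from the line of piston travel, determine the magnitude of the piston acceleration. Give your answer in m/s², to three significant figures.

1.30

ω = 2π·43/60 = 4.503 rad/s
x(θ) = r cosθ + √(L² − r² sin²θ); with ω constant, a = ω²·d²x/dθ².
d²x/dθ² = −r cosθ − r²(cos2θ)/√u − r⁴ sin²2θ/(4u^{3/2}),  u = L² − r² sin²θ = 0.0453535 m².
Substituting r = 0.0839 m, L = 0.2206 m, θ = 43.3°: d²x/dθ² = -0.064298 m.
a = ω²·d²x/dθ² = (4.503)²·(-0.064298) = -1.3038 m/s²;  |a| = 1.3038 m/s².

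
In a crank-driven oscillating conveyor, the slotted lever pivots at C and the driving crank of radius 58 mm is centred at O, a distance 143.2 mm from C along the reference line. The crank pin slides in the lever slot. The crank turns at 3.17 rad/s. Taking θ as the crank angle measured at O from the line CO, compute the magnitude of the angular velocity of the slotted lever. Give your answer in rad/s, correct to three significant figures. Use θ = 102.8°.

0.239

ω = 3.17 rad/s
Crank pin A relative to C: A = (d + r cosθ, r sinθ); lever angle φ = atan2(r sinθ, d + r cosθ).
Differentiating tanφ: φ̇ = rω(d cosθ + r)/(d² + r² + 2dr cosθ).
d² + r² + 2dr cosθ = |CA|² = 0.0201901 m²;  d cosθ + r = +0.026274 m.
|ω_lever| = |0.058·3.17·+0.026274| / 0.0201901 = 0.23927 rad/s.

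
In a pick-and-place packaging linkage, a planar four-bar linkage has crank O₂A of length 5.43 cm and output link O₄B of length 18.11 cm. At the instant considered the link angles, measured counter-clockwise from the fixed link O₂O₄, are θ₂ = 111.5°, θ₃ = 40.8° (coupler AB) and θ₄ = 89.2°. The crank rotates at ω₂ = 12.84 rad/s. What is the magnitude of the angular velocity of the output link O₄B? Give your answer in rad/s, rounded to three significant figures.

4.86

ω₂ = 12.84 rad/s
Differentiating the loop-closure r₂e^{iθ₂}+r₃e^{iθ₃}=r₁+r₄e^{iθ₄} gives r₂ω₂e^{iθ₂}+r₃ω₃e^{iθ₃}=r₄ω₄e^{iθ₄}.
Eliminating the other unknown: ω₄ = r₂ω₂ sin(θ₂−θ₃) / [r₄ sin(θ₄−θ₃)].
Numerator sine = +0.94380; denominator sine = +0.74780.
Result = 0.0543·12.84·(+0.94380) / (0.1811·(+0.74780)) = +4.859 rad/s; magnitude 4.859 rad/s.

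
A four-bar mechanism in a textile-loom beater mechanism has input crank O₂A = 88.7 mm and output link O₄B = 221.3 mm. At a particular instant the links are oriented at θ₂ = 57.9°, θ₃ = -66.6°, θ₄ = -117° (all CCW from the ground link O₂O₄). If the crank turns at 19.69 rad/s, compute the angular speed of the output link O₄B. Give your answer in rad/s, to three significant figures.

ω₂ = 19.69 rad/s
Differentiating the loop-closure r₂e^{iθ₂}+r₃e^{iθ₃}=r₁+r₄e^{iθ₄} gives r₂ω₂e^{iθ₂}+r₃ω₃e^{iθ₃}=r₄ω₄e^{iθ₄}.
Eliminating the other unknown: ω₄ = r₂ω₂ sin(θ₂−θ₃) / [r₄ sin(θ₄−θ₃)].
Numerator sine = +0.82413; denominator sine = -0.77051.
Result = 0.0887·19.69·(+0.82413) / (0.2213·(-0.77051)) = -8.4411 rad/s; magnitude 8.4411 rad/s.

8.44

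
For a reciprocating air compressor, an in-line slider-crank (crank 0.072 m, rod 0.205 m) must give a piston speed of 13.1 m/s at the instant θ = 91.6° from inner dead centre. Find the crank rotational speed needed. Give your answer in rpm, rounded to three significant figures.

For an in-line slider-crank, |v_piston| = rω|sinθ|·[1 + r cosθ/√(L² − r² sin²θ)].
With r = 0.072 m, L = 0.205 m, θ = 91.6°: the bracketed kinematic factor |dx/dθ| = 0.071218 m.
ω = v/|dx/dθ| = 13.1/0.071218 = 183.94 rad/s.
N = 60ω/(2π) = 1756.5 rpm.

1760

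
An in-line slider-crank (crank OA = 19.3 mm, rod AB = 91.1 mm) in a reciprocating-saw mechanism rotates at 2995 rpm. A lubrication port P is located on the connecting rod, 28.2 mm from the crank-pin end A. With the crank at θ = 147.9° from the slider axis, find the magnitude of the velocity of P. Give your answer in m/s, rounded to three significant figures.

4.66

ω = 313.6 rad/s.  Crank-pin speed |V_A| = rω = 6.0532 m/s, perpendicular to OA.
Rod angle: sinφ = −(r/L) sinθ ⇒ φ = -6.464°; ω_rod = −rω cosθ/√(L²−r²sin²θ) = +56.647 rad/s.
V_P = V_A + ω_rod × AP, with AP = 0.0282 m along the rod.
Components: V_Px = −rω sinθ − a·ω_rod·sinφ = -3.0368 m/s;  V_Py = rω cosθ + a·ω_rod·cosφ = -3.5405 m/s.
|V_P| = √(V_Px² + V_Py²) = 4.6645 m/s.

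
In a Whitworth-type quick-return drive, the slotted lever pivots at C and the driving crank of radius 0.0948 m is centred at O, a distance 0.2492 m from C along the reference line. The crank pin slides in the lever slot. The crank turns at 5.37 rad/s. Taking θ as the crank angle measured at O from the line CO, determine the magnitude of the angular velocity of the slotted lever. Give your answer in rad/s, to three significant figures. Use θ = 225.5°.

1.07

ω = 5.37 rad/s
Crank pin A relative to C: A = (d + r cosθ, r sinθ); lever angle φ = atan2(r sinθ, d + r cosθ).
Differentiating tanφ: φ̇ = rω(d cosθ + r)/(d² + r² + 2dr cosθ).
d² + r² + 2dr cosθ = |CA|² = 0.0379709 m²;  d cosθ + r = -0.079867 m.
|ω_lever| = |0.0948·5.37·-0.079867| / 0.0379709 = 1.0708 rad/s.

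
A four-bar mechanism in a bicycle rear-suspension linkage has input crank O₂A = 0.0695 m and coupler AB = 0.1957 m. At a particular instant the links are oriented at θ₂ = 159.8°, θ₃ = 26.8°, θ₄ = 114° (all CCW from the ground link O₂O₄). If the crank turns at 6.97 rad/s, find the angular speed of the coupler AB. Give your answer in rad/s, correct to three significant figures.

1.78

ω₂ = 6.97 rad/s
Differentiating the loop-closure r₂e^{iθ₂}+r₃e^{iθ₃}=r₁+r₄e^{iθ₄} gives r₂ω₂e^{iθ₂}+r₃ω₃e^{iθ₃}=r₄ω₄e^{iθ₄}.
Eliminating the other unknown: ω₃ = r₂ω₂ sin(θ₄−θ₂) / [r₃ sin(θ₃−θ₄)].
Numerator sine = -0.71691; denominator sine = -0.99881.
Result = 0.0695·6.97·(-0.71691) / (0.1957·(-0.99881)) = +1.7767 rad/s; magnitude 1.7767 rad/s.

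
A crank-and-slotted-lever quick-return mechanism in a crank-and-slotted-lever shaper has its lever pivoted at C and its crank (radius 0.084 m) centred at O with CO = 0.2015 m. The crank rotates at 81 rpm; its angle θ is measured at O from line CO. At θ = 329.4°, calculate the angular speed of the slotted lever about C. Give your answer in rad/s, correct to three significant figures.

ω = 8.482 rad/s (from 81 rpm).
Crank pin A relative to C: A = (d + r cosθ, r sinθ); lever angle φ = atan2(r sinθ, d + r cosθ).
Differentiating tanφ: φ̇ = rω(d cosθ + r)/(d² + r² + 2dr cosθ).
d² + r² + 2dr cosθ = |CA|² = 0.0767961 m²;  d cosθ + r = +0.25744 m.
|ω_lever| = |0.084·8.482·+0.25744| / 0.0767961 = 2.3885 rad/s.

2.39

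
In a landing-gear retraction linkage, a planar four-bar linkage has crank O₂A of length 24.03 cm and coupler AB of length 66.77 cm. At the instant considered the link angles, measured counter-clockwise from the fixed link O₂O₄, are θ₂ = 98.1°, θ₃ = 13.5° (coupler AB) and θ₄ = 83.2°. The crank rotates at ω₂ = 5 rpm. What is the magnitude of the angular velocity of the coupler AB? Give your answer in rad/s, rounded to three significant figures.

ω₂ = 0.5236 rad/s (from 5 rpm).
Differentiating the loop-closure r₂e^{iθ₂}+r₃e^{iθ₃}=r₁+r₄e^{iθ₄} gives r₂ω₂e^{iθ₂}+r₃ω₃e^{iθ₃}=r₄ω₄e^{iθ₄}.
Eliminating the other unknown: ω₃ = r₂ω₂ sin(θ₄−θ₂) / [r₃ sin(θ₃−θ₄)].
Numerator sine = -0.25713; denominator sine = -0.93789.
Result = 0.2403·0.5236·(-0.25713) / (0.6677·(-0.93789)) = +0.051663 rad/s; magnitude 0.051663 rad/s.

0.0517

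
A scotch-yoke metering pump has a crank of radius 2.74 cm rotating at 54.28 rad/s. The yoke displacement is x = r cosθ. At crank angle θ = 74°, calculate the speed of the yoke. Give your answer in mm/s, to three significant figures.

ω = 54.28 rad/s
x = r cosθ ⇒ ẋ = −rω sinθ.
|v| = rω|sinθ| = 0.0274·54.28·|sin 74°| = 1.4297 m/s = 1429.7 mm/s.

1430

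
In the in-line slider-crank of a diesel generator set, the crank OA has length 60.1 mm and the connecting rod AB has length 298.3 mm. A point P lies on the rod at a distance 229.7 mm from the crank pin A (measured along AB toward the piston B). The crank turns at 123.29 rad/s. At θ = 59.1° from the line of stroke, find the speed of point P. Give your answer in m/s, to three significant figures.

ω = 123.3 rad/s.  Crank-pin speed |V_A| = rω = 7.4097 m/s, perpendicular to OA.
Rod angle: sinφ = −(r/L) sinθ ⇒ φ = -9.955°; ω_rod = −rω cosθ/√(L²−r²sin²θ) = -12.951 rad/s.
V_P = V_A + ω_rod × AP, with AP = 0.2297 m along the rod.
Components: V_Px = −rω sinθ − a·ω_rod·sinφ = -6.8723 m/s;  V_Py = rω cosθ + a·ω_rod·cosφ = +0.87508 m/s.
|V_P| = √(V_Px² + V_Py²) = 6.9278 m/s.

6.93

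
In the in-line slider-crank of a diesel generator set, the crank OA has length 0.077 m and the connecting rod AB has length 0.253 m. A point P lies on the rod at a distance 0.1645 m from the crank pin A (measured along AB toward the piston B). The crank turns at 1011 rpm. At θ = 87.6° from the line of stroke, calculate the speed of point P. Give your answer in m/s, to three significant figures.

ω = 105.9 rad/s.  Crank-pin speed |V_A| = rω = 8.1521 m/s, perpendicular to OA.
Rod angle: sinφ = −(r/L) sinθ ⇒ φ = -17.703°; ω_rod = −rω cosθ/√(L²−r²sin²θ) = -1.4164 rad/s.
V_P = V_A + ω_rod × AP, with AP = 0.1645 m along the rod.
Components: V_Px = −rω sinθ − a·ω_rod·sinφ = -8.2158 m/s;  V_Py = rω cosθ + a·ω_rod·cosφ = +0.11941 m/s.
|V_P| = √(V_Px² + V_Py²) = 8.2167 m/s.

8.22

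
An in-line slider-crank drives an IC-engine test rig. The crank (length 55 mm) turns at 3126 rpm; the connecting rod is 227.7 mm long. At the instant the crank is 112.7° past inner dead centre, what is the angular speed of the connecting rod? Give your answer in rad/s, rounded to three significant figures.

31.3

ω = 327.4 rad/s (converted from 3126 rpm).
The rod makes angle φ with the slider axis where L sinφ = r sinθ; differentiating, L cosφ·φ̇ = r ω cosθ.
L cosφ = √(L² − r² sin²θ) = 0.22197 m.
|ω_rod| = r ω |cosθ| / √(L² − r² sin²θ) = 0.055·327.4·0.38591/0.22197 = 31.301 rad/s.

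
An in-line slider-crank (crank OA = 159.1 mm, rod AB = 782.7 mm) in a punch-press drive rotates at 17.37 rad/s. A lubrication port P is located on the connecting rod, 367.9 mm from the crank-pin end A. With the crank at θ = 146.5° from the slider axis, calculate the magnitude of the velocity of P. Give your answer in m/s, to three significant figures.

ω = 17.37 rad/s.  Crank-pin speed |V_A| = rω = 2.7636 m/s, perpendicular to OA.
Rod angle: sinφ = −(r/L) sinθ ⇒ φ = -6.442°; ω_rod = −rω cosθ/√(L²−r²sin²θ) = +2.963 rad/s.
V_P = V_A + ω_rod × AP, with AP = 0.3679 m along the rod.
Components: V_Px = −rω sinθ − a·ω_rod·sinφ = -1.403 m/s;  V_Py = rω cosθ + a·ω_rod·cosφ = -1.2213 m/s.
|V_P| = √(V_Px² + V_Py²) = 1.8601 m/s.

1.86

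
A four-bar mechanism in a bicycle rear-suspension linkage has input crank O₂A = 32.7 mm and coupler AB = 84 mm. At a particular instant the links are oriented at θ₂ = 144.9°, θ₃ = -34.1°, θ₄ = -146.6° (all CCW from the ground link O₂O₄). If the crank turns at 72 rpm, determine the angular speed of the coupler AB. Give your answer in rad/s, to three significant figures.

2.96

ω₂ = 7.54 rad/s (from 72 rpm).
Differentiating the loop-closure r₂e^{iθ₂}+r₃e^{iθ₃}=r₁+r₄e^{iθ₄} gives r₂ω₂e^{iθ₂}+r₃ω₃e^{iθ₃}=r₄ω₄e^{iθ₄}.
Eliminating the other unknown: ω₃ = r₂ω₂ sin(θ₄−θ₂) / [r₃ sin(θ₃−θ₄)].
Numerator sine = +0.93042; denominator sine = +0.92388.
Result = 0.0327·7.54·(+0.93042) / (0.084·(+0.92388)) = +2.9559 rad/s; magnitude 2.9559 rad/s.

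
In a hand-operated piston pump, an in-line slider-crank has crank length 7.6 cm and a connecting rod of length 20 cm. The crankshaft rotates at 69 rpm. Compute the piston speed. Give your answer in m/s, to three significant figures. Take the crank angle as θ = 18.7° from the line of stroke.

ω = 2π·69/60 = 7.226 rad/s
For an in-line slider-crank, x = r cosθ + √(L² − r² sin²θ), so v = −rω sinθ·[1 + r cosθ/√(L² − r² sin²θ)].
With r = 0.076 m, L = 0.2 m, θ = 18.7°: √(L² − r² sin²θ) = 0.19851 m.
v = −0.076·7.226·0.32061·[1 + 0.076·0.94721/0.19851] = -0.23991 m/s.
|v| = 0.23991 m/s.

0.240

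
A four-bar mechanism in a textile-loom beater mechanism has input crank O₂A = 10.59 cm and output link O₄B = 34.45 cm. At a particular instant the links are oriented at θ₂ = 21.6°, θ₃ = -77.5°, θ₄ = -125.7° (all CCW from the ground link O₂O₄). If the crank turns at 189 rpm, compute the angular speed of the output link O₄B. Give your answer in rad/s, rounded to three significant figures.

ω₂ = 19.79 rad/s (from 189 rpm).
Differentiating the loop-closure r₂e^{iθ₂}+r₃e^{iθ₃}=r₁+r₄e^{iθ₄} gives r₂ω₂e^{iθ₂}+r₃ω₃e^{iθ₃}=r₄ω₄e^{iθ₄}.
Eliminating the other unknown: ω₄ = r₂ω₂ sin(θ₂−θ₃) / [r₄ sin(θ₄−θ₃)].
Numerator sine = +0.98741; denominator sine = -0.74548.
Result = 0.1059·19.79·(+0.98741) / (0.3445·(-0.74548)) = -8.0587 rad/s; magnitude 8.0587 rad/s.

8.06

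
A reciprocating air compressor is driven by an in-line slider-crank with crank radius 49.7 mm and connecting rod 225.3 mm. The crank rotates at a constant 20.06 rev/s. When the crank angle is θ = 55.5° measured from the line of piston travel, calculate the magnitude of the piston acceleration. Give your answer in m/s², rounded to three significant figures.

386

ω = 2π·20.1 = 126 rad/s
x(θ) = r cosθ + √(L² − r² sin²θ); with ω constant, a = ω²·d²x/dθ².
d²x/dθ² = −r cosθ − r²(cos2θ)/√u − r⁴ sin²2θ/(4u^{3/2}),  u = L² − r² sin²θ = 0.0490824 m².
Substituting r = 0.0497 m, L = 0.2253 m, θ = 55.5°: d²x/dθ² = -0.024277 m.
a = ω²·d²x/dθ² = (126)²·(-0.024277) = -385.67 m/s²;  |a| = 385.67 m/s².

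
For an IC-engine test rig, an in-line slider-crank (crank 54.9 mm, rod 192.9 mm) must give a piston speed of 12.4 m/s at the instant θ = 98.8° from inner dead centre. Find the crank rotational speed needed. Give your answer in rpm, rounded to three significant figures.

For an in-line slider-crank, |v_piston| = rω|sinθ|·[1 + r cosθ/√(L² − r² sin²θ)].
With r = 0.0549 m, L = 0.1929 m, θ = 98.8°: the bracketed kinematic factor |dx/dθ| = 0.051792 m.
ω = v/|dx/dθ| = 12.4/0.051792 = 239.42 rad/s.
N = 60ω/(2π) = 2286.3 rpm.

2290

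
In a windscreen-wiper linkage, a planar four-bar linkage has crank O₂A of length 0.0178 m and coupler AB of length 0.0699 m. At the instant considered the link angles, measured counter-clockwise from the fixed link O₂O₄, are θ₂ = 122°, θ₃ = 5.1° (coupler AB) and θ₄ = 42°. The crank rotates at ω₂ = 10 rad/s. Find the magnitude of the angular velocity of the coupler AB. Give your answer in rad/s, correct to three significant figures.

4.18

ω₂ = 10 rad/s
Differentiating the loop-closure r₂e^{iθ₂}+r₃e^{iθ₃}=r₁+r₄e^{iθ₄} gives r₂ω₂e^{iθ₂}+r₃ω₃e^{iθ₃}=r₄ω₄e^{iθ₄}.
Eliminating the other unknown: ω₃ = r₂ω₂ sin(θ₄−θ₂) / [r₃ sin(θ₃−θ₄)].
Numerator sine = -0.98481; denominator sine = -0.60042.
Result = 0.0178·10·(-0.98481) / (0.0699·(-0.60042)) = +4.1768 rad/s; magnitude 4.1768 rad/s.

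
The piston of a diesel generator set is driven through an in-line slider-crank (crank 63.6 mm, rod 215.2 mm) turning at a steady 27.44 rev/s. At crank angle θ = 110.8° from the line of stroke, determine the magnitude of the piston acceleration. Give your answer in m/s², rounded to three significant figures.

ω = 2π·27.4 = 172.4 rad/s
x(θ) = r cosθ + √(L² − r² sin²θ); with ω constant, a = ω²·d²x/dθ².
d²x/dθ² = −r cosθ − r²(cos2θ)/√u − r⁴ sin²2θ/(4u^{3/2}),  u = L² − r² sin²θ = 0.0427762 m².
Substituting r = 0.0636 m, L = 0.2152 m, θ = 110.8°: d²x/dθ² = +0.037006 m.
a = ω²·d²x/dθ² = (172.4)²·(+0.037006) = +1100 m/s²;  |a| = 1100 m/s².

1100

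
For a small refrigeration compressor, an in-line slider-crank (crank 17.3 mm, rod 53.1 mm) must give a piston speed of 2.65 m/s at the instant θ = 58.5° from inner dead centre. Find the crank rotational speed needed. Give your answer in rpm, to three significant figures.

1460

For an in-line slider-crank, |v_piston| = rω|sinθ|·[1 + r cosθ/√(L² − r² sin²θ)].
With r = 0.0173 m, L = 0.0531 m, θ = 58.5°: the bracketed kinematic factor |dx/dθ| = 0.017365 m.
ω = v/|dx/dθ| = 2.65/0.017365 = 152.61 rad/s.
N = 60ω/(2π) = 1457.3 rpm.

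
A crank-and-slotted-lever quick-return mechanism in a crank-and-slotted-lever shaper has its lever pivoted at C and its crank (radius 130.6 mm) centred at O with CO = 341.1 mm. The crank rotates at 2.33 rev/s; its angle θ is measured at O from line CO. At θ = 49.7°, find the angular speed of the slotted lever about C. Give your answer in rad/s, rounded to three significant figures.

3.52

ω = 14.64 rad/s (from 2.33 rev/s).
Crank pin A relative to C: A = (d + r cosθ, r sinθ); lever angle φ = atan2(r sinθ, d + r cosθ).
Differentiating tanφ: φ̇ = rω(d cosθ + r)/(d² + r² + 2dr cosθ).
d² + r² + 2dr cosθ = |CA|² = 0.191032 m²;  d cosθ + r = +0.35122 m.
|ω_lever| = |0.1306·14.64·+0.35122| / 0.191032 = 3.5152 rad/s.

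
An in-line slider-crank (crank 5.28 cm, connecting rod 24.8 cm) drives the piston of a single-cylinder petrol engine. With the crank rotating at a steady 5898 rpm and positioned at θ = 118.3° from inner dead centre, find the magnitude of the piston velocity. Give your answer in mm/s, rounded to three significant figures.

ω = 2π·5898/60 = 617.6 rad/s
For an in-line slider-crank, x = r cosθ + √(L² − r² sin²θ), so v = −rω sinθ·[1 + r cosθ/√(L² − r² sin²θ)].
With r = 0.0528 m, L = 0.248 m, θ = 118.3°: √(L² − r² sin²θ) = 0.2436 m.
v = −0.0528·617.6·0.88048·[1 + 0.0528·-0.47409/0.2436] = -25.763 m/s.
|v| = 25.763 m/s = 25763 mm/s.

25800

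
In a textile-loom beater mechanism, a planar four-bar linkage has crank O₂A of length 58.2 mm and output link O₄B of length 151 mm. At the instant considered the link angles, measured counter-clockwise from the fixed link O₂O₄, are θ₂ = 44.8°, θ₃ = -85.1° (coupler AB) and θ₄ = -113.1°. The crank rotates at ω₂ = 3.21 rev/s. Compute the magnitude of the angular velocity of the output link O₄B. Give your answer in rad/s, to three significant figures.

ω₂ = 20.17 rad/s (from 3.21 rev/s).
Differentiating the loop-closure r₂e^{iθ₂}+r₃e^{iθ₃}=r₁+r₄e^{iθ₄} gives r₂ω₂e^{iθ₂}+r₃ω₃e^{iθ₃}=r₄ω₄e^{iθ₄}.
Eliminating the other unknown: ω₄ = r₂ω₂ sin(θ₂−θ₃) / [r₄ sin(θ₄−θ₃)].
Numerator sine = +0.76717; denominator sine = -0.46947.
Result = 0.0582·20.17·(+0.76717) / (0.151·(-0.46947)) = -12.703 rad/s; magnitude 12.703 rad/s.

12.7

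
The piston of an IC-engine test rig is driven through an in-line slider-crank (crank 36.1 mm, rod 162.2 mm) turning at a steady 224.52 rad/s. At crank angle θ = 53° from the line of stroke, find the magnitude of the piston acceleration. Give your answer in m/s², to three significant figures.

987

ω = 224.5 rad/s
x(θ) = r cosθ + √(L² − r² sin²θ); with ω constant, a = ω²·d²x/dθ².
d²x/dθ² = −r cosθ − r²(cos2θ)/√u − r⁴ sin²2θ/(4u^{3/2}),  u = L² − r² sin²θ = 0.0254776 m².
Substituting r = 0.0361 m, L = 0.1622 m, θ = 53°: d²x/dθ² = -0.019572 m.
a = ω²·d²x/dθ² = (224.5)²·(-0.019572) = -986.59 m/s²;  |a| = 986.59 m/s².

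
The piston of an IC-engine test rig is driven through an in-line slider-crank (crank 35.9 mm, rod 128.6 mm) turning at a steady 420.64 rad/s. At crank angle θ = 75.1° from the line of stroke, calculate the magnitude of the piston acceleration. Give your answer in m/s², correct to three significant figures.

44.9

ω = 420.6 rad/s
x(θ) = r cosθ + √(L² − r² sin²θ); with ω constant, a = ω²·d²x/dθ².
d²x/dθ² = −r cosθ − r²(cos2θ)/√u − r⁴ sin²2θ/(4u^{3/2}),  u = L² − r² sin²θ = 0.0153344 m².
Substituting r = 0.0359 m, L = 0.1286 m, θ = 75.1°: d²x/dθ² = -0.00025361 m.
a = ω²·d²x/dθ² = (420.6)²·(-0.00025361) = -44.873 m/s²;  |a| = 44.873 m/s².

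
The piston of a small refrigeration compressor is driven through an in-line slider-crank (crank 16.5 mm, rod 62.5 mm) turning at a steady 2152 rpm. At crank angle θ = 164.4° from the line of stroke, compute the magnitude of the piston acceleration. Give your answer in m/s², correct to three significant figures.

616

ω = 2π·2152/60 = 225.4 rad/s
x(θ) = r cosθ + √(L² − r² sin²θ); with ω constant, a = ω²·d²x/dθ².
d²x/dθ² = −r cosθ − r²(cos2θ)/√u − r⁴ sin²2θ/(4u^{3/2}),  u = L² − r² sin²θ = 0.00388656 m².
Substituting r = 0.0165 m, L = 0.0625 m, θ = 164.4°: d²x/dθ² = +0.012136 m.
a = ω²·d²x/dθ² = (225.4)²·(+0.012136) = +616.35 m/s²;  |a| = 616.35 m/s².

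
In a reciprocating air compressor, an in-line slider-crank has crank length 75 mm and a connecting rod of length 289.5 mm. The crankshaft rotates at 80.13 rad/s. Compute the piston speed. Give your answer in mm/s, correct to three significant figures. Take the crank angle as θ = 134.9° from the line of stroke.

ω = 80.13 rad/s
For an in-line slider-crank, x = r cosθ + √(L² − r² sin²θ), so v = −rω sinθ·[1 + r cosθ/√(L² − r² sin²θ)].
With r = 0.075 m, L = 0.2895 m, θ = 134.9°: √(L² − r² sin²θ) = 0.28458 m.
v = −0.075·80.13·0.70834·[1 + 0.075·-0.70587/0.28458] = -3.465 m/s.
|v| = 3.465 m/s = 3465 mm/s.

3470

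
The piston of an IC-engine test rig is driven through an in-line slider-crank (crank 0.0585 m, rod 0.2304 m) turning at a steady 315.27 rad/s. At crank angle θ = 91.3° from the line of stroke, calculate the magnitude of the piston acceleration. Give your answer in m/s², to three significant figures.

ω = 315.3 rad/s
x(θ) = r cosθ + √(L² − r² sin²θ); with ω constant, a = ω²·d²x/dθ².
d²x/dθ² = −r cosθ − r²(cos2θ)/√u − r⁴ sin²2θ/(4u^{3/2}),  u = L² − r² sin²θ = 0.0496637 m².
Substituting r = 0.0585 m, L = 0.2304 m, θ = 91.3°: d²x/dθ² = +0.016667 m.
a = ω²·d²x/dθ² = (315.3)²·(+0.016667) = +1656.7 m/s²;  |a| = 1656.7 m/s².

1660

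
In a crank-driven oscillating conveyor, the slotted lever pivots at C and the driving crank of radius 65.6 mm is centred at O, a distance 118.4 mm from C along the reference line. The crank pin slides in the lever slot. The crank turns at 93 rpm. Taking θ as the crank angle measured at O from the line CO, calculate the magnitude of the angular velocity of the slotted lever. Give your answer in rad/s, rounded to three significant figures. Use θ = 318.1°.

3.29

ω = 9.739 rad/s (from 93 rpm).
Crank pin A relative to C: A = (d + r cosθ, r sinθ); lever angle φ = atan2(r sinθ, d + r cosθ).
Differentiating tanφ: φ̇ = rω(d cosθ + r)/(d² + r² + 2dr cosθ).
d² + r² + 2dr cosθ = |CA|² = 0.0298841 m²;  d cosθ + r = +0.15373 m.
|ω_lever| = |0.0656·9.739·+0.15373| / 0.0298841 = 3.2864 rad/s.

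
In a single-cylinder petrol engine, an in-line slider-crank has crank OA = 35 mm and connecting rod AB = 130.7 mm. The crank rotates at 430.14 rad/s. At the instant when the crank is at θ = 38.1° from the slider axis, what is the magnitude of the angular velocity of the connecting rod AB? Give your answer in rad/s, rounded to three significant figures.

91.9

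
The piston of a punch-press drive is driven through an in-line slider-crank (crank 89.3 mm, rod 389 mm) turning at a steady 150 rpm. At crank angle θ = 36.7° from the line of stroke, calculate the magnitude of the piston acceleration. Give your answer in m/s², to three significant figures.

19.2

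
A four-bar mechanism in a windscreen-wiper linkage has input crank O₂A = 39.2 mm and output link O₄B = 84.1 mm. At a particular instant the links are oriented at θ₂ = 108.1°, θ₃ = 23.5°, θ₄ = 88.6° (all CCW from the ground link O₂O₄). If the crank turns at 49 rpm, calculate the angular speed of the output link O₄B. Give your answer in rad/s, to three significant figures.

2.63

ω₂ = 5.131 rad/s (from 49 rpm).
Differentiating the loop-closure r₂e^{iθ₂}+r₃e^{iθ₃}=r₁+r₄e^{iθ₄} gives r₂ω₂e^{iθ₂}+r₃ω₃e^{iθ₃}=r₄ω₄e^{iθ₄}.
Eliminating the other unknown: ω₄ = r₂ω₂ sin(θ₂−θ₃) / [r₄ sin(θ₄−θ₃)].
Numerator sine = +0.99556; denominator sine = +0.90704.
Result = 0.0392·5.131·(+0.99556) / (0.0841·(+0.90704)) = +2.6252 rad/s; magnitude 2.6252 rad/s.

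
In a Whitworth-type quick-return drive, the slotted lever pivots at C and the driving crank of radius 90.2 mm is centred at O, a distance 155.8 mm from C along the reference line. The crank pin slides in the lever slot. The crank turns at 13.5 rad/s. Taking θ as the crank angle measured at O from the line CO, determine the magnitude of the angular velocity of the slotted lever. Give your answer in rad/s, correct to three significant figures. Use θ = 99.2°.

ω = 13.5 rad/s
Crank pin A relative to C: A = (d + r cosθ, r sinθ); lever angle φ = atan2(r sinθ, d + r cosθ).
Differentiating tanφ: φ̇ = rω(d cosθ + r)/(d² + r² + 2dr cosθ).
d² + r² + 2dr cosθ = |CA|² = 0.027916 m²;  d cosθ + r = +0.065291 m.
|ω_lever| = |0.0902·13.5·+0.065291| / 0.027916 = 2.848 rad/s.

2.85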